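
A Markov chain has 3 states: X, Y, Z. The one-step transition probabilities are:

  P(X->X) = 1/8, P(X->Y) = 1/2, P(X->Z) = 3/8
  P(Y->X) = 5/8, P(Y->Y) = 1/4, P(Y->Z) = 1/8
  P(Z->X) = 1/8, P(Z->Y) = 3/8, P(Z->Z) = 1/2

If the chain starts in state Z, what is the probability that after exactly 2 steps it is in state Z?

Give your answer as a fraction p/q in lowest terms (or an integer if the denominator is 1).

Computing P^2 by repeated multiplication:
P^1 =
  X: [1/8, 1/2, 3/8]
  Y: [5/8, 1/4, 1/8]
  Z: [1/8, 3/8, 1/2]
P^2 =
  X: [3/8, 21/64, 19/64]
  Y: [1/4, 27/64, 21/64]
  Z: [5/16, 11/32, 11/32]

(P^2)[Z -> Z] = 11/32

Answer: 11/32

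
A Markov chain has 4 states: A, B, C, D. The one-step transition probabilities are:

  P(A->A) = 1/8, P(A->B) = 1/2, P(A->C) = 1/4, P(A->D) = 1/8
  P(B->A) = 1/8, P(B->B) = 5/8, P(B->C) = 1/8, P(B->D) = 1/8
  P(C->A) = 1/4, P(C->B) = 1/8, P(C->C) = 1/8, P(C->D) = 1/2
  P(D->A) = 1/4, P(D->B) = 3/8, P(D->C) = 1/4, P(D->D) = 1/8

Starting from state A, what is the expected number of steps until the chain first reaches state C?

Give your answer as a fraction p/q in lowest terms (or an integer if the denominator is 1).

Answer: 448/81

Derivation:
Let h_i = expected steps to first reach C from state i.
Boundary: h_C = 0.
First-step equations for the other states:
  h_A = 1 + 1/8*h_A + 1/2*h_B + 1/4*h_C + 1/8*h_D
  h_B = 1 + 1/8*h_A + 5/8*h_B + 1/8*h_C + 1/8*h_D
  h_D = 1 + 1/4*h_A + 3/8*h_B + 1/4*h_C + 1/8*h_D

Substituting h_C = 0 and rearranging gives the linear system (I - Q) h = 1:
  [7/8, -1/2, -1/8] . (h_A, h_B, h_D) = 1
  [-1/8, 3/8, -1/8] . (h_A, h_B, h_D) = 1
  [-1/4, -3/8, 7/8] . (h_A, h_B, h_D) = 1

Solving yields:
  h_A = 448/81
  h_B = 512/81
  h_D = 440/81

Starting state is A, so the expected hitting time is h_A = 448/81.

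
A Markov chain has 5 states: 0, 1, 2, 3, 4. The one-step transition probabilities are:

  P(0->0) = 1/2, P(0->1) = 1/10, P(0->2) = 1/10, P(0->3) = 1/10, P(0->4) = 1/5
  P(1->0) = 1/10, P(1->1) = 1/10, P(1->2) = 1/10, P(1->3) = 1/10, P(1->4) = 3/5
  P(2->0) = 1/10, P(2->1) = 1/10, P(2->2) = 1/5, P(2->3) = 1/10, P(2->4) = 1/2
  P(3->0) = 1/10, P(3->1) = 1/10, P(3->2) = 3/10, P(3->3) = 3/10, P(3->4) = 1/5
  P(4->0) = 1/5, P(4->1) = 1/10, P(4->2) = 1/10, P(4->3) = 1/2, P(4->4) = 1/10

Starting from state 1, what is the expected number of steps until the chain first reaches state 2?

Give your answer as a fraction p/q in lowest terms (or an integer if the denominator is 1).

Answer: 2120/323

Derivation:
Let h_i = expected steps to first reach 2 from state i.
Boundary: h_2 = 0.
First-step equations for the other states:
  h_0 = 1 + 1/2*h_0 + 1/10*h_1 + 1/10*h_2 + 1/10*h_3 + 1/5*h_4
  h_1 = 1 + 1/10*h_0 + 1/10*h_1 + 1/10*h_2 + 1/10*h_3 + 3/5*h_4
  h_3 = 1 + 1/10*h_0 + 1/10*h_1 + 3/10*h_2 + 3/10*h_3 + 1/5*h_4
  h_4 = 1 + 1/5*h_0 + 1/10*h_1 + 1/10*h_2 + 1/2*h_3 + 1/10*h_4

Substituting h_2 = 0 and rearranging gives the linear system (I - Q) h = 1:
  [1/2, -1/10, -1/10, -1/5] . (h_0, h_1, h_3, h_4) = 1
  [-1/10, 9/10, -1/10, -3/5] . (h_0, h_1, h_3, h_4) = 1
  [-1/10, -1/10, 7/10, -1/5] . (h_0, h_1, h_3, h_4) = 1
  [-1/5, -1/10, -1/2, 9/10] . (h_0, h_1, h_3, h_4) = 1

Solving yields:
  h_0 = 2200/323
  h_1 = 2120/323
  h_3 = 1650/323
  h_4 = 2000/323

Starting state is 1, so the expected hitting time is h_1 = 2120/323.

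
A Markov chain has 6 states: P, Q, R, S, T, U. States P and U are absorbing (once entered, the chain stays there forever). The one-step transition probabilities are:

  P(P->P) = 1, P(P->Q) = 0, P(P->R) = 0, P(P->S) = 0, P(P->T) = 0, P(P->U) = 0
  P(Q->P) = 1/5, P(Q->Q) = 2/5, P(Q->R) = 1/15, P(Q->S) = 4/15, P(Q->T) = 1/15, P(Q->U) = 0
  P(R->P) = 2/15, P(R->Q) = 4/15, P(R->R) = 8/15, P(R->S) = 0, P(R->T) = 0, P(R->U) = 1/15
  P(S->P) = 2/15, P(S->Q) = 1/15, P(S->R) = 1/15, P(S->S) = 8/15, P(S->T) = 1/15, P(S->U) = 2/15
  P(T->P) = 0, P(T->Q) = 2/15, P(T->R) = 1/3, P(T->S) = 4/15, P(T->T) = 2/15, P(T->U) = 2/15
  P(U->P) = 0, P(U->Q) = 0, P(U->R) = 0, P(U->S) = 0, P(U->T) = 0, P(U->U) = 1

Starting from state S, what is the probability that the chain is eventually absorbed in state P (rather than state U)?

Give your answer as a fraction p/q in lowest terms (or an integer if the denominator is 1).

Answer: 2357/4143

Derivation:
Let a_i = P(absorbed in P | start in state i).
Boundary conditions: a_P = 1, a_U = 0.
For each transient state i, a_i = sum_j P(i->j) * a_j:
  a_Q = 1/5*a_P + 2/5*a_Q + 1/15*a_R + 4/15*a_S + 1/15*a_T + 0*a_U
  a_R = 2/15*a_P + 4/15*a_Q + 8/15*a_R + 0*a_S + 0*a_T + 1/15*a_U
  a_S = 2/15*a_P + 1/15*a_Q + 1/15*a_R + 8/15*a_S + 1/15*a_T + 2/15*a_U
  a_T = 0*a_P + 2/15*a_Q + 1/3*a_R + 4/15*a_S + 2/15*a_T + 2/15*a_U

Substituting a_P = 1 and a_U = 0, rearrange to (I - Q) a = r where r[i] = P(i -> P):
  [3/5, -1/15, -4/15, -1/15] . (a_Q, a_R, a_S, a_T) = 1/5
  [-4/15, 7/15, 0, 0] . (a_Q, a_R, a_S, a_T) = 2/15
  [-1/15, -1/15, 7/15, -1/15] . (a_Q, a_R, a_S, a_T) = 2/15
  [-2/15, -1/3, -4/15, 13/15] . (a_Q, a_R, a_S, a_T) = 0

Solving yields:
  a_Q = 3007/4143
  a_R = 2902/4143
  a_S = 2357/4143
  a_T = 768/1381

Starting state is S, so the absorption probability is a_S = 2357/4143.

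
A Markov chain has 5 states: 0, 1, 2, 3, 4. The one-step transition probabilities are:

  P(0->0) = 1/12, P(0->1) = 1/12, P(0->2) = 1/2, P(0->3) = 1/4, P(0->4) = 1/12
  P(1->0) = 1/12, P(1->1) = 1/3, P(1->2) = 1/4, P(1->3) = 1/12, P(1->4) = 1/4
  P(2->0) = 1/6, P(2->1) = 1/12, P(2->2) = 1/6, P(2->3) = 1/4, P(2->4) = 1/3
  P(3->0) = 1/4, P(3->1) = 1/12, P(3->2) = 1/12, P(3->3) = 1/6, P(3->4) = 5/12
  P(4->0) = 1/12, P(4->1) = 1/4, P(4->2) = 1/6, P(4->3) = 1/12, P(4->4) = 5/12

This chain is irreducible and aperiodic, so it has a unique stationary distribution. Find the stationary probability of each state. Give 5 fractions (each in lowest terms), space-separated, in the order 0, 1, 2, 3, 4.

Answer: 71/562 258/1405 297/1405 214/1405 917/2810

Derivation:
The stationary distribution satisfies pi = pi * P, i.e.:
  pi_0 = 1/12*pi_0 + 1/12*pi_1 + 1/6*pi_2 + 1/4*pi_3 + 1/12*pi_4
  pi_1 = 1/12*pi_0 + 1/3*pi_1 + 1/12*pi_2 + 1/12*pi_3 + 1/4*pi_4
  pi_2 = 1/2*pi_0 + 1/4*pi_1 + 1/6*pi_2 + 1/12*pi_3 + 1/6*pi_4
  pi_3 = 1/4*pi_0 + 1/12*pi_1 + 1/4*pi_2 + 1/6*pi_3 + 1/12*pi_4
  pi_4 = 1/12*pi_0 + 1/4*pi_1 + 1/3*pi_2 + 5/12*pi_3 + 5/12*pi_4
with normalization: pi_0 + pi_1 + pi_2 + pi_3 + pi_4 = 1.

Using the first 4 balance equations plus normalization, the linear system A*pi = b is:
  [-11/12, 1/12, 1/6, 1/4, 1/12] . pi = 0
  [1/12, -2/3, 1/12, 1/12, 1/4] . pi = 0
  [1/2, 1/4, -5/6, 1/12, 1/6] . pi = 0
  [1/4, 1/12, 1/4, -5/6, 1/12] . pi = 0
  [1, 1, 1, 1, 1] . pi = 1

Solving yields:
  pi_0 = 71/562
  pi_1 = 258/1405
  pi_2 = 297/1405
  pi_3 = 214/1405
  pi_4 = 917/2810

Verification (pi * P):
  71/562*1/12 + 258/1405*1/12 + 297/1405*1/6 + 214/1405*1/4 + 917/2810*1/12 = 71/562 = pi_0  (ok)
  71/562*1/12 + 258/1405*1/3 + 297/1405*1/12 + 214/1405*1/12 + 917/2810*1/4 = 258/1405 = pi_1  (ok)
  71/562*1/2 + 258/1405*1/4 + 297/1405*1/6 + 214/1405*1/12 + 917/2810*1/6 = 297/1405 = pi_2  (ok)
  71/562*1/4 + 258/1405*1/12 + 297/1405*1/4 + 214/1405*1/6 + 917/2810*1/12 = 214/1405 = pi_3  (ok)
  71/562*1/12 + 258/1405*1/4 + 297/1405*1/3 + 214/1405*5/12 + 917/2810*5/12 = 917/2810 = pi_4  (ok)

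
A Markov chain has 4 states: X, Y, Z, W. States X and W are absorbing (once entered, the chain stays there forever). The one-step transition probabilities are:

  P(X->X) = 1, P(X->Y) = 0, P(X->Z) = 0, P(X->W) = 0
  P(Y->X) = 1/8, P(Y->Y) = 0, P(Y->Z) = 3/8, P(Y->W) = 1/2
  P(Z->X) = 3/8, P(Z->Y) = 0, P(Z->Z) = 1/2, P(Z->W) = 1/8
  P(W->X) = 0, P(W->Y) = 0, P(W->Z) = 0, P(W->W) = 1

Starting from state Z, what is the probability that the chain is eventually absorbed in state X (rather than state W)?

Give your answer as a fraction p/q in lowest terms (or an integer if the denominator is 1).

Let a_i = P(absorbed in X | start in state i).
Boundary conditions: a_X = 1, a_W = 0.
For each transient state i, a_i = sum_j P(i->j) * a_j:
  a_Y = 1/8*a_X + 0*a_Y + 3/8*a_Z + 1/2*a_W
  a_Z = 3/8*a_X + 0*a_Y + 1/2*a_Z + 1/8*a_W

Substituting a_X = 1 and a_W = 0, rearrange to (I - Q) a = r where r[i] = P(i -> X):
  [1, -3/8] . (a_Y, a_Z) = 1/8
  [0, 1/2] . (a_Y, a_Z) = 3/8

Solving yields:
  a_Y = 13/32
  a_Z = 3/4

Starting state is Z, so the absorption probability is a_Z = 3/4.

Answer: 3/4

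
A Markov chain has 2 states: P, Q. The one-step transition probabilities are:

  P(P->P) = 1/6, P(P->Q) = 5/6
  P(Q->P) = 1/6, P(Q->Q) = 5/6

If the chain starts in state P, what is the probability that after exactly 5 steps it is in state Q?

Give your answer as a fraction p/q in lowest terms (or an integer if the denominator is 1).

Computing P^5 by repeated multiplication:
P^1 =
  P: [1/6, 5/6]
  Q: [1/6, 5/6]
P^2 =
  P: [1/6, 5/6]
  Q: [1/6, 5/6]
P^3 =
  P: [1/6, 5/6]
  Q: [1/6, 5/6]
P^4 =
  P: [1/6, 5/6]
  Q: [1/6, 5/6]
P^5 =
  P: [1/6, 5/6]
  Q: [1/6, 5/6]

(P^5)[P -> Q] = 5/6

Answer: 5/6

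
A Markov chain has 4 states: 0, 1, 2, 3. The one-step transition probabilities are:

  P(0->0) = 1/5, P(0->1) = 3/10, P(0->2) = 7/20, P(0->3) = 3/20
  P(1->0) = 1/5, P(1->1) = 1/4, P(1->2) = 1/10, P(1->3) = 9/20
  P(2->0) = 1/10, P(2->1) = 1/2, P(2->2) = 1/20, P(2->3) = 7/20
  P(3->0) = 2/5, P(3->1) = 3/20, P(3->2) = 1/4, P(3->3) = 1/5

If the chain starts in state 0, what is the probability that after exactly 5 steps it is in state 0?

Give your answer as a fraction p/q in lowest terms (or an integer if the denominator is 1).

Computing P^5 by repeated multiplication:
P^1 =
  0: [1/5, 3/10, 7/20, 3/20]
  1: [1/5, 1/4, 1/10, 9/20]
  2: [1/10, 1/2, 1/20, 7/20]
  3: [2/5, 3/20, 1/4, 1/5]
P^2 =
  0: [39/200, 133/400, 31/200, 127/400]
  1: [7/25, 6/25, 17/80, 107/400]
  2: [53/200, 93/400, 7/40, 131/400]
  3: [43/200, 5/16, 87/400, 51/200]
P^3 =
  0: [31/125, 1067/4000, 1509/8000, 2373/8000]
  1: [929/4000, 2323/8000, 399/2000, 2223/8000]
  2: [31/125, 1097/4000, 1653/8000, 2169/8000]
  3: [917/4000, 2317/8000, 1449/8000, 3/10]
P^4 =
  0: [19237/80000, 44783/160000, 3153/16000, 45213/160000]
  1: [377/1600, 2837/10000, 30363/160000, 9309/32000]
  2: [3737/16000, 45911/160000, 15387/80000, 9189/32000]
  3: [19351/80000, 44279/160000, 30921/160000, 23049/80000]
P^5 =
  0: [23681/100000, 452849/1600000, 616479/3200000, 920031/3200000]
  1: [382727/1600000, 35857/128000, 154443/800000, 920349/3200000]
  2: [95279/400000, 17987/64000, 613911/3200000, 924507/3200000]
  3: [15251/64000, 901111/3200000, 620883/3200000, 894/3125]

(P^5)[0 -> 0] = 23681/100000

Answer: 23681/100000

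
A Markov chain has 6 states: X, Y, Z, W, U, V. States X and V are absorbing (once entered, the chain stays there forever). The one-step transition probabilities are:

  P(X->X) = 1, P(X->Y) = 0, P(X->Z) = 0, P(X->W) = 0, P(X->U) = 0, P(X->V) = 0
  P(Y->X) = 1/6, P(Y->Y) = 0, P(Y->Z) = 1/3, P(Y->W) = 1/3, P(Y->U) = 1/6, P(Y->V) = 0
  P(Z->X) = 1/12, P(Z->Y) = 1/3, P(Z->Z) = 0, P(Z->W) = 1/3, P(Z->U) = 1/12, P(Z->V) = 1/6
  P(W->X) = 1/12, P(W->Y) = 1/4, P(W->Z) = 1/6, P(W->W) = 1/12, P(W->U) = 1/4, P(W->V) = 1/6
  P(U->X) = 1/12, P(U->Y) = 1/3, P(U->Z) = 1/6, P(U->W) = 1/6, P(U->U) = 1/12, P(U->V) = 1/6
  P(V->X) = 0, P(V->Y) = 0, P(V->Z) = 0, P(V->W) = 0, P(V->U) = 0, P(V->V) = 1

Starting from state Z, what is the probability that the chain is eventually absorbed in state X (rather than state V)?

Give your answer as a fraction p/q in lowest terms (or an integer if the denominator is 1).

Answer: 454/1017

Derivation:
Let a_i = P(absorbed in X | start in state i).
Boundary conditions: a_X = 1, a_V = 0.
For each transient state i, a_i = sum_j P(i->j) * a_j:
  a_Y = 1/6*a_X + 0*a_Y + 1/3*a_Z + 1/3*a_W + 1/6*a_U + 0*a_V
  a_Z = 1/12*a_X + 1/3*a_Y + 0*a_Z + 1/3*a_W + 1/12*a_U + 1/6*a_V
  a_W = 1/12*a_X + 1/4*a_Y + 1/6*a_Z + 1/12*a_W + 1/4*a_U + 1/6*a_V
  a_U = 1/12*a_X + 1/3*a_Y + 1/6*a_Z + 1/6*a_W + 1/12*a_U + 1/6*a_V

Substituting a_X = 1 and a_V = 0, rearrange to (I - Q) a = r where r[i] = P(i -> X):
  [1, -1/3, -1/3, -1/6] . (a_Y, a_Z, a_W, a_U) = 1/6
  [-1/3, 1, -1/3, -1/12] . (a_Y, a_Z, a_W, a_U) = 1/12
  [-1/4, -1/6, 11/12, -1/4] . (a_Y, a_Z, a_W, a_U) = 1/12
  [-1/3, -1/6, -1/6, 11/12] . (a_Y, a_Z, a_W, a_U) = 1/12

Solving yields:
  a_Y = 182/339
  a_Z = 454/1017
  a_W = 448/1017
  a_U = 455/1017

Starting state is Z, so the absorption probability is a_Z = 454/1017.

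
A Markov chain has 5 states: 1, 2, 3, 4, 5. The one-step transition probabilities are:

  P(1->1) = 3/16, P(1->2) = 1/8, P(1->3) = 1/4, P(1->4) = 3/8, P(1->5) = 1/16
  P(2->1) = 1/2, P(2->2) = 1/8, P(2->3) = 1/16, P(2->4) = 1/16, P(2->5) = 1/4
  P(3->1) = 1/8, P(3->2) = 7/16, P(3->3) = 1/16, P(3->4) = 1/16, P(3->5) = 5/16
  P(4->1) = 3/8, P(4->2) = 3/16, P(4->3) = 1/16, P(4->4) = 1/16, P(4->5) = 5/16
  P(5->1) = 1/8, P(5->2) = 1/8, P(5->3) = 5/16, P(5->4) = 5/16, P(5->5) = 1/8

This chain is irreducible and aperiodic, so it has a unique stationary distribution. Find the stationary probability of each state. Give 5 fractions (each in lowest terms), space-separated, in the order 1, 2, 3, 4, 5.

The stationary distribution satisfies pi = pi * P, i.e.:
  pi_1 = 3/16*pi_1 + 1/2*pi_2 + 1/8*pi_3 + 3/8*pi_4 + 1/8*pi_5
  pi_2 = 1/8*pi_1 + 1/8*pi_2 + 7/16*pi_3 + 3/16*pi_4 + 1/8*pi_5
  pi_3 = 1/4*pi_1 + 1/16*pi_2 + 1/16*pi_3 + 1/16*pi_4 + 5/16*pi_5
  pi_4 = 3/8*pi_1 + 1/16*pi_2 + 1/16*pi_3 + 1/16*pi_4 + 5/16*pi_5
  pi_5 = 1/16*pi_1 + 1/4*pi_2 + 5/16*pi_3 + 5/16*pi_4 + 1/8*pi_5
with normalization: pi_1 + pi_2 + pi_3 + pi_4 + pi_5 = 1.

Using the first 4 balance equations plus normalization, the linear system A*pi = b is:
  [-13/16, 1/2, 1/8, 3/8, 1/8] . pi = 0
  [1/8, -7/8, 7/16, 3/16, 1/8] . pi = 0
  [1/4, 1/16, -15/16, 1/16, 5/16] . pi = 0
  [3/8, 1/16, 1/16, -15/16, 5/16] . pi = 0
  [1, 1, 1, 1, 1] . pi = 1

Solving yields:
  pi_1 = 786/3025
  pi_2 = 2267/12100
  pi_3 = 3893/24200
  pi_4 = 4679/24200
  pi_5 = 2403/12100

Verification (pi * P):
  786/3025*3/16 + 2267/12100*1/2 + 3893/24200*1/8 + 4679/24200*3/8 + 2403/12100*1/8 = 786/3025 = pi_1  (ok)
  786/3025*1/8 + 2267/12100*1/8 + 3893/24200*7/16 + 4679/24200*3/16 + 2403/12100*1/8 = 2267/12100 = pi_2  (ok)
  786/3025*1/4 + 2267/12100*1/16 + 3893/24200*1/16 + 4679/24200*1/16 + 2403/12100*5/16 = 3893/24200 = pi_3  (ok)
  786/3025*3/8 + 2267/12100*1/16 + 3893/24200*1/16 + 4679/24200*1/16 + 2403/12100*5/16 = 4679/24200 = pi_4  (ok)
  786/3025*1/16 + 2267/12100*1/4 + 3893/24200*5/16 + 4679/24200*5/16 + 2403/12100*1/8 = 2403/12100 = pi_5  (ok)

Answer: 786/3025 2267/12100 3893/24200 4679/24200 2403/12100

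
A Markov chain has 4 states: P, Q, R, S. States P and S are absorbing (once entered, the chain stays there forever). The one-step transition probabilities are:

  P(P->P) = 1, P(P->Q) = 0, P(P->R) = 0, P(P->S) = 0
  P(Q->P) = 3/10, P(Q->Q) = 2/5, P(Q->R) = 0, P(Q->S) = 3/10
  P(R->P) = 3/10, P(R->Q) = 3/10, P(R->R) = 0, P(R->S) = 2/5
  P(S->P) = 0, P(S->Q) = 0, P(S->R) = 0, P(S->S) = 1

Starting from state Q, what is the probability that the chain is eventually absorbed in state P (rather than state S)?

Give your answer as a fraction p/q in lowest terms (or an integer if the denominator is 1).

Let a_i = P(absorbed in P | start in state i).
Boundary conditions: a_P = 1, a_S = 0.
For each transient state i, a_i = sum_j P(i->j) * a_j:
  a_Q = 3/10*a_P + 2/5*a_Q + 0*a_R + 3/10*a_S
  a_R = 3/10*a_P + 3/10*a_Q + 0*a_R + 2/5*a_S

Substituting a_P = 1 and a_S = 0, rearrange to (I - Q) a = r where r[i] = P(i -> P):
  [3/5, 0] . (a_Q, a_R) = 3/10
  [-3/10, 1] . (a_Q, a_R) = 3/10

Solving yields:
  a_Q = 1/2
  a_R = 9/20

Starting state is Q, so the absorption probability is a_Q = 1/2.

Answer: 1/2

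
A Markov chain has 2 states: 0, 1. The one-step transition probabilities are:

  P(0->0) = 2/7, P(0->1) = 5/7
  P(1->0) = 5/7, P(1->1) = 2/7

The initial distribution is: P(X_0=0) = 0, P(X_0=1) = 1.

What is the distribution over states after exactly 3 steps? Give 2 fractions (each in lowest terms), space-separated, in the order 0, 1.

Answer: 185/343 158/343

Derivation:
Propagating the distribution step by step (d_{t+1} = d_t * P):
d_0 = (0=0, 1=1)
  d_1[0] = 0*2/7 + 1*5/7 = 5/7
  d_1[1] = 0*5/7 + 1*2/7 = 2/7
d_1 = (0=5/7, 1=2/7)
  d_2[0] = 5/7*2/7 + 2/7*5/7 = 20/49
  d_2[1] = 5/7*5/7 + 2/7*2/7 = 29/49
d_2 = (0=20/49, 1=29/49)
  d_3[0] = 20/49*2/7 + 29/49*5/7 = 185/343
  d_3[1] = 20/49*5/7 + 29/49*2/7 = 158/343
d_3 = (0=185/343, 1=158/343)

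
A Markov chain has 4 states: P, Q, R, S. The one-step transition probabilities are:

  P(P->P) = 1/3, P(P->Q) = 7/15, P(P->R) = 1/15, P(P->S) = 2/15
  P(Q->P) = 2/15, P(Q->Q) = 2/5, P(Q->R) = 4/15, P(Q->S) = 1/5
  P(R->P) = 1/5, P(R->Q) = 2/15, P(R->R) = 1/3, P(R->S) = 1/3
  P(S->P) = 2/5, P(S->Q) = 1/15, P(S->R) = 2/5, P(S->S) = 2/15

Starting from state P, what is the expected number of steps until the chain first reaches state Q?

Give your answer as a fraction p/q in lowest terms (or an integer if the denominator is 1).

Let h_i = expected steps to first reach Q from state i.
Boundary: h_Q = 0.
First-step equations for the other states:
  h_P = 1 + 1/3*h_P + 7/15*h_Q + 1/15*h_R + 2/15*h_S
  h_R = 1 + 1/5*h_P + 2/15*h_Q + 1/3*h_R + 1/3*h_S
  h_S = 1 + 2/5*h_P + 1/15*h_Q + 2/5*h_R + 2/15*h_S

Substituting h_Q = 0 and rearranging gives the linear system (I - Q) h = 1:
  [2/3, -1/15, -2/15] . (h_P, h_R, h_S) = 1
  [-1/5, 2/3, -1/3] . (h_P, h_R, h_S) = 1
  [-2/5, -2/5, 13/15] . (h_P, h_R, h_S) = 1

Solving yields:
  h_P = 90/31
  h_R = 729/155
  h_S = 723/155

Starting state is P, so the expected hitting time is h_P = 90/31.

Answer: 90/31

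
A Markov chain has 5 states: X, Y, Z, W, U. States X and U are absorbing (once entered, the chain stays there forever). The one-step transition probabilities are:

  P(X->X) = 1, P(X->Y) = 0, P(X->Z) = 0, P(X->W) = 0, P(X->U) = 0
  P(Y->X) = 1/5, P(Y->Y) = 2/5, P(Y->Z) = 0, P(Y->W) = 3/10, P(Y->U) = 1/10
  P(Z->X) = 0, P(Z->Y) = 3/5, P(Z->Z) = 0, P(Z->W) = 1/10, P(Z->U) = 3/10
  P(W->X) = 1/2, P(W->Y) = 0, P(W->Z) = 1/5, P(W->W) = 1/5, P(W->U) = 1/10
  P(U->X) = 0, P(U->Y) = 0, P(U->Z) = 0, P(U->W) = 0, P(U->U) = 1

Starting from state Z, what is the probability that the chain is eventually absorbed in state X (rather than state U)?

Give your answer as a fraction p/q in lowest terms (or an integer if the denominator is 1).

Answer: 1/2

Derivation:
Let a_i = P(absorbed in X | start in state i).
Boundary conditions: a_X = 1, a_U = 0.
For each transient state i, a_i = sum_j P(i->j) * a_j:
  a_Y = 1/5*a_X + 2/5*a_Y + 0*a_Z + 3/10*a_W + 1/10*a_U
  a_Z = 0*a_X + 3/5*a_Y + 0*a_Z + 1/10*a_W + 3/10*a_U
  a_W = 1/2*a_X + 0*a_Y + 1/5*a_Z + 1/5*a_W + 1/10*a_U

Substituting a_X = 1 and a_U = 0, rearrange to (I - Q) a = r where r[i] = P(i -> X):
  [3/5, 0, -3/10] . (a_Y, a_Z, a_W) = 1/5
  [-3/5, 1, -1/10] . (a_Y, a_Z, a_W) = 0
  [0, -1/5, 4/5] . (a_Y, a_Z, a_W) = 1/2

Solving yields:
  a_Y = 17/24
  a_Z = 1/2
  a_W = 3/4

Starting state is Z, so the absorption probability is a_Z = 1/2.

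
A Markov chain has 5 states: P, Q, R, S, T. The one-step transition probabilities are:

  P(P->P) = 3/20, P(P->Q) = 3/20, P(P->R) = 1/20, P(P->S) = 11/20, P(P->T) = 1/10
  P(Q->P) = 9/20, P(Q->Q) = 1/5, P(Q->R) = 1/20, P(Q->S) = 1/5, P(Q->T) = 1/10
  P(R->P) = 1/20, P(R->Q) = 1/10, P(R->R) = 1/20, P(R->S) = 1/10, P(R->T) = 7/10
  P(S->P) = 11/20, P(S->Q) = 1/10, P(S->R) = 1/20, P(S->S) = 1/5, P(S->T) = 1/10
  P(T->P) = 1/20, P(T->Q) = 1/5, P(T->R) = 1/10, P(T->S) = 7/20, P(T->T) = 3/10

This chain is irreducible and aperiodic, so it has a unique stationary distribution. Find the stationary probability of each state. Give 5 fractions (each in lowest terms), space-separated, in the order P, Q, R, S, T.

The stationary distribution satisfies pi = pi * P, i.e.:
  pi_P = 3/20*pi_P + 9/20*pi_Q + 1/20*pi_R + 11/20*pi_S + 1/20*pi_T
  pi_Q = 3/20*pi_P + 1/5*pi_Q + 1/10*pi_R + 1/10*pi_S + 1/5*pi_T
  pi_R = 1/20*pi_P + 1/20*pi_Q + 1/20*pi_R + 1/20*pi_S + 1/10*pi_T
  pi_S = 11/20*pi_P + 1/5*pi_Q + 1/10*pi_R + 1/5*pi_S + 7/20*pi_T
  pi_T = 1/10*pi_P + 1/10*pi_Q + 7/10*pi_R + 1/10*pi_S + 3/10*pi_T
with normalization: pi_P + pi_Q + pi_R + pi_S + pi_T = 1.

Using the first 4 balance equations plus normalization, the linear system A*pi = b is:
  [-17/20, 9/20, 1/20, 11/20, 1/20] . pi = 0
  [3/20, -4/5, 1/10, 1/10, 1/5] . pi = 0
  [1/20, 1/20, -19/20, 1/20, 1/10] . pi = 0
  [11/20, 1/5, 1/10, -4/5, 7/20] . pi = 0
  [1, 1, 1, 1, 1] . pi = 1

Solving yields:
  pi_P = 5868/19481
  pi_Q = 408/2783
  pi_R = 9/154
  pi_S = 12659/38962
  pi_T = 13/77

Verification (pi * P):
  5868/19481*3/20 + 408/2783*9/20 + 9/154*1/20 + 12659/38962*11/20 + 13/77*1/20 = 5868/19481 = pi_P  (ok)
  5868/19481*3/20 + 408/2783*1/5 + 9/154*1/10 + 12659/38962*1/10 + 13/77*1/5 = 408/2783 = pi_Q  (ok)
  5868/19481*1/20 + 408/2783*1/20 + 9/154*1/20 + 12659/38962*1/20 + 13/77*1/10 = 9/154 = pi_R  (ok)
  5868/19481*11/20 + 408/2783*1/5 + 9/154*1/10 + 12659/38962*1/5 + 13/77*7/20 = 12659/38962 = pi_S  (ok)
  5868/19481*1/10 + 408/2783*1/10 + 9/154*7/10 + 12659/38962*1/10 + 13/77*3/10 = 13/77 = pi_T  (ok)

Answer: 5868/19481 408/2783 9/154 12659/38962 13/77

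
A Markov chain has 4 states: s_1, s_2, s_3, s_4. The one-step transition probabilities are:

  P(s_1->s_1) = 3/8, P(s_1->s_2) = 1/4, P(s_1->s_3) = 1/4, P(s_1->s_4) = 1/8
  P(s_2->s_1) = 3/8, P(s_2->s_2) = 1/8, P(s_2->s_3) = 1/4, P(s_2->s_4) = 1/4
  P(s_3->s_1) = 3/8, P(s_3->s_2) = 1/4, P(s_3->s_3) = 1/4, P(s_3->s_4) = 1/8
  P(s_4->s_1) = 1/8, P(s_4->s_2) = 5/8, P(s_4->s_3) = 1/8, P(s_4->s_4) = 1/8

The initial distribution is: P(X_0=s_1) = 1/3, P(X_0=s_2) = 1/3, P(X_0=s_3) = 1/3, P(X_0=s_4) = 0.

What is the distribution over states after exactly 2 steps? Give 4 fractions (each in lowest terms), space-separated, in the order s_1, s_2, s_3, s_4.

Propagating the distribution step by step (d_{t+1} = d_t * P):
d_0 = (s_1=1/3, s_2=1/3, s_3=1/3, s_4=0)
  d_1[s_1] = 1/3*3/8 + 1/3*3/8 + 1/3*3/8 + 0*1/8 = 3/8
  d_1[s_2] = 1/3*1/4 + 1/3*1/8 + 1/3*1/4 + 0*5/8 = 5/24
  d_1[s_3] = 1/3*1/4 + 1/3*1/4 + 1/3*1/4 + 0*1/8 = 1/4
  d_1[s_4] = 1/3*1/8 + 1/3*1/4 + 1/3*1/8 + 0*1/8 = 1/6
d_1 = (s_1=3/8, s_2=5/24, s_3=1/4, s_4=1/6)
  d_2[s_1] = 3/8*3/8 + 5/24*3/8 + 1/4*3/8 + 1/6*1/8 = 1/3
  d_2[s_2] = 3/8*1/4 + 5/24*1/8 + 1/4*1/4 + 1/6*5/8 = 55/192
  d_2[s_3] = 3/8*1/4 + 5/24*1/4 + 1/4*1/4 + 1/6*1/8 = 11/48
  d_2[s_4] = 3/8*1/8 + 5/24*1/4 + 1/4*1/8 + 1/6*1/8 = 29/192
d_2 = (s_1=1/3, s_2=55/192, s_3=11/48, s_4=29/192)

Answer: 1/3 55/192 11/48 29/192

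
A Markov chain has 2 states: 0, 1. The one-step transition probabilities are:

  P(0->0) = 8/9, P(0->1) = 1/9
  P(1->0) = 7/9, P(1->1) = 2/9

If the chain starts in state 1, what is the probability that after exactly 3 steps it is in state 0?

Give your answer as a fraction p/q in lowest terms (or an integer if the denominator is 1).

Answer: 637/729

Derivation:
Computing P^3 by repeated multiplication:
P^1 =
  0: [8/9, 1/9]
  1: [7/9, 2/9]
P^2 =
  0: [71/81, 10/81]
  1: [70/81, 11/81]
P^3 =
  0: [638/729, 91/729]
  1: [637/729, 92/729]

(P^3)[1 -> 0] = 637/729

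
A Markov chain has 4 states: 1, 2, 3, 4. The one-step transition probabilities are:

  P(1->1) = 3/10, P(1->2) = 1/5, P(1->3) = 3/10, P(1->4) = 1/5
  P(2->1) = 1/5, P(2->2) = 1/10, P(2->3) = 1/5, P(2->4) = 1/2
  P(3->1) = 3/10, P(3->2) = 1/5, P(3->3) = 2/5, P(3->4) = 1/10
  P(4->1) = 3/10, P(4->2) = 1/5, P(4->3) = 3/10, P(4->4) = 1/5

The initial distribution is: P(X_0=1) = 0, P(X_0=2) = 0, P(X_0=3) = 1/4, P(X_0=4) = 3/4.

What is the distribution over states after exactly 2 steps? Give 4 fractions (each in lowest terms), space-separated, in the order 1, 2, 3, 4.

Answer: 7/25 9/50 5/16 91/400

Derivation:
Propagating the distribution step by step (d_{t+1} = d_t * P):
d_0 = (1=0, 2=0, 3=1/4, 4=3/4)
  d_1[1] = 0*3/10 + 0*1/5 + 1/4*3/10 + 3/4*3/10 = 3/10
  d_1[2] = 0*1/5 + 0*1/10 + 1/4*1/5 + 3/4*1/5 = 1/5
  d_1[3] = 0*3/10 + 0*1/5 + 1/4*2/5 + 3/4*3/10 = 13/40
  d_1[4] = 0*1/5 + 0*1/2 + 1/4*1/10 + 3/4*1/5 = 7/40
d_1 = (1=3/10, 2=1/5, 3=13/40, 4=7/40)
  d_2[1] = 3/10*3/10 + 1/5*1/5 + 13/40*3/10 + 7/40*3/10 = 7/25
  d_2[2] = 3/10*1/5 + 1/5*1/10 + 13/40*1/5 + 7/40*1/5 = 9/50
  d_2[3] = 3/10*3/10 + 1/5*1/5 + 13/40*2/5 + 7/40*3/10 = 5/16
  d_2[4] = 3/10*1/5 + 1/5*1/2 + 13/40*1/10 + 7/40*1/5 = 91/400
d_2 = (1=7/25, 2=9/50, 3=5/16, 4=91/400)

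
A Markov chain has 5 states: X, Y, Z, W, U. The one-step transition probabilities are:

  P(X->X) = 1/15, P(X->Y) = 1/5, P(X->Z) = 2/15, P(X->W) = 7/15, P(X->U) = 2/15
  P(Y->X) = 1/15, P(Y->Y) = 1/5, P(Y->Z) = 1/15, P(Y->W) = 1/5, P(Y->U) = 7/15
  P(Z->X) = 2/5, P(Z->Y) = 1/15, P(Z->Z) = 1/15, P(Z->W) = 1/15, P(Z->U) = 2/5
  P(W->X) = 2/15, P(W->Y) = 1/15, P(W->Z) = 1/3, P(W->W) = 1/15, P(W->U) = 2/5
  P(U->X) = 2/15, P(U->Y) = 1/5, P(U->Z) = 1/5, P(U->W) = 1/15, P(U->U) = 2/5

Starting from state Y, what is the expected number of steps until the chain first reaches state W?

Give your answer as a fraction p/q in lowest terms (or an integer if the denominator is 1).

Let h_i = expected steps to first reach W from state i.
Boundary: h_W = 0.
First-step equations for the other states:
  h_X = 1 + 1/15*h_X + 1/5*h_Y + 2/15*h_Z + 7/15*h_W + 2/15*h_U
  h_Y = 1 + 1/15*h_X + 1/5*h_Y + 1/15*h_Z + 1/5*h_W + 7/15*h_U
  h_Z = 1 + 2/5*h_X + 1/15*h_Y + 1/15*h_Z + 1/15*h_W + 2/5*h_U
  h_U = 1 + 2/15*h_X + 1/5*h_Y + 1/5*h_Z + 1/15*h_W + 2/5*h_U

Substituting h_W = 0 and rearranging gives the linear system (I - Q) h = 1:
  [14/15, -1/5, -2/15, -2/15] . (h_X, h_Y, h_Z, h_U) = 1
  [-1/15, 4/5, -1/15, -7/15] . (h_X, h_Y, h_Z, h_U) = 1
  [-2/5, -1/15, 14/15, -2/5] . (h_X, h_Y, h_Z, h_U) = 1
  [-2/15, -1/5, -1/5, 3/5] . (h_X, h_Y, h_Z, h_U) = 1

Solving yields:
  h_X = 3210/769
  h_Y = 4595/769
  h_Z = 9425/1538
  h_U = 10195/1538

Starting state is Y, so the expected hitting time is h_Y = 4595/769.

Answer: 4595/769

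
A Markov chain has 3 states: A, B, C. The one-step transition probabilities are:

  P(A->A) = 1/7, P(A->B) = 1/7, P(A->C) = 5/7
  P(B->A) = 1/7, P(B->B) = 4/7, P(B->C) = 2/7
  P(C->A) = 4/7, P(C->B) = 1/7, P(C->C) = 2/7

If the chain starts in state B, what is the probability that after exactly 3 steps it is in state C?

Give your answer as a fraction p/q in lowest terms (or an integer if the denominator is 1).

Answer: 137/343

Derivation:
Computing P^3 by repeated multiplication:
P^1 =
  A: [1/7, 1/7, 5/7]
  B: [1/7, 4/7, 2/7]
  C: [4/7, 1/7, 2/7]
P^2 =
  A: [22/49, 10/49, 17/49]
  B: [13/49, 19/49, 17/49]
  C: [13/49, 10/49, 26/49]
P^3 =
  A: [100/343, 79/343, 164/343]
  B: [100/343, 106/343, 137/343]
  C: [127/343, 79/343, 137/343]

(P^3)[B -> C] = 137/343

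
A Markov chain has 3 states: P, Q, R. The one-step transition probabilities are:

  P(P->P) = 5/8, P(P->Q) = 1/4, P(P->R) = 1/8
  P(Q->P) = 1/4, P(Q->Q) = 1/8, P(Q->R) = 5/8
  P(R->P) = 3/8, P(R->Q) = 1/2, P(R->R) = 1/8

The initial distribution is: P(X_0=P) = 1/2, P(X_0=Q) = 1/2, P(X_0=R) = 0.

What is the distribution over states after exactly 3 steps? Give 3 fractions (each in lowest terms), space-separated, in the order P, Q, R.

Answer: 461/1024 271/1024 73/256

Derivation:
Propagating the distribution step by step (d_{t+1} = d_t * P):
d_0 = (P=1/2, Q=1/2, R=0)
  d_1[P] = 1/2*5/8 + 1/2*1/4 + 0*3/8 = 7/16
  d_1[Q] = 1/2*1/4 + 1/2*1/8 + 0*1/2 = 3/16
  d_1[R] = 1/2*1/8 + 1/2*5/8 + 0*1/8 = 3/8
d_1 = (P=7/16, Q=3/16, R=3/8)
  d_2[P] = 7/16*5/8 + 3/16*1/4 + 3/8*3/8 = 59/128
  d_2[Q] = 7/16*1/4 + 3/16*1/8 + 3/8*1/2 = 41/128
  d_2[R] = 7/16*1/8 + 3/16*5/8 + 3/8*1/8 = 7/32
d_2 = (P=59/128, Q=41/128, R=7/32)
  d_3[P] = 59/128*5/8 + 41/128*1/4 + 7/32*3/8 = 461/1024
  d_3[Q] = 59/128*1/4 + 41/128*1/8 + 7/32*1/2 = 271/1024
  d_3[R] = 59/128*1/8 + 41/128*5/8 + 7/32*1/8 = 73/256
d_3 = (P=461/1024, Q=271/1024, R=73/256)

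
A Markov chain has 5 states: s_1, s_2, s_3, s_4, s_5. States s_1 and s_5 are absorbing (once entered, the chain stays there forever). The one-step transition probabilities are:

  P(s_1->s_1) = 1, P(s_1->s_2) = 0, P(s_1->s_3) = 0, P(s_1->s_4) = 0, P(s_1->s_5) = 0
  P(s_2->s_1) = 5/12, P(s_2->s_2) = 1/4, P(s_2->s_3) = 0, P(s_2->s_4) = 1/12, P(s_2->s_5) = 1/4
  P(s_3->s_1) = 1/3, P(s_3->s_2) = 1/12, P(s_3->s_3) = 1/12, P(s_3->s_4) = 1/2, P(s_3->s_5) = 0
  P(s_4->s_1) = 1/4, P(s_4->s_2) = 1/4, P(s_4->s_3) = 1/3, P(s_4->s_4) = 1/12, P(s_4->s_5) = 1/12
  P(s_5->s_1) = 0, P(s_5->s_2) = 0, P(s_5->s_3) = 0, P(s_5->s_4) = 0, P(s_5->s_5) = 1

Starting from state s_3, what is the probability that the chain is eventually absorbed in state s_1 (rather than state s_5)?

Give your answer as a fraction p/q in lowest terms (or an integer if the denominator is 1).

Answer: 347/418

Derivation:
Let a_i = P(absorbed in s_1 | start in state i).
Boundary conditions: a_s_1 = 1, a_s_5 = 0.
For each transient state i, a_i = sum_j P(i->j) * a_j:
  a_s_2 = 5/12*a_s_1 + 1/4*a_s_2 + 0*a_s_3 + 1/12*a_s_4 + 1/4*a_s_5
  a_s_3 = 1/3*a_s_1 + 1/12*a_s_2 + 1/12*a_s_3 + 1/2*a_s_4 + 0*a_s_5
  a_s_4 = 1/4*a_s_1 + 1/4*a_s_2 + 1/3*a_s_3 + 1/12*a_s_4 + 1/12*a_s_5

Substituting a_s_1 = 1 and a_s_5 = 0, rearrange to (I - Q) a = r where r[i] = P(i -> s_1):
  [3/4, 0, -1/12] . (a_s_2, a_s_3, a_s_4) = 5/12
  [-1/12, 11/12, -1/2] . (a_s_2, a_s_3, a_s_4) = 1/3
  [-1/4, -1/3, 11/12] . (a_s_2, a_s_3, a_s_4) = 1/4

Solving yields:
  a_s_2 = 267/418
  a_s_3 = 347/418
  a_s_4 = 313/418

Starting state is s_3, so the absorption probability is a_s_3 = 347/418.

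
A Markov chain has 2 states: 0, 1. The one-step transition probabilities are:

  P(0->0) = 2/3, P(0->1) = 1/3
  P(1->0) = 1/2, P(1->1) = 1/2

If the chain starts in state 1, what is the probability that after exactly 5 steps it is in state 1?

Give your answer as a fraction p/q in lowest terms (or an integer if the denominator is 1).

Computing P^5 by repeated multiplication:
P^1 =
  0: [2/3, 1/3]
  1: [1/2, 1/2]
P^2 =
  0: [11/18, 7/18]
  1: [7/12, 5/12]
P^3 =
  0: [65/108, 43/108]
  1: [43/72, 29/72]
P^4 =
  0: [389/648, 259/648]
  1: [259/432, 173/432]
P^5 =
  0: [2333/3888, 1555/3888]
  1: [1555/2592, 1037/2592]

(P^5)[1 -> 1] = 1037/2592

Answer: 1037/2592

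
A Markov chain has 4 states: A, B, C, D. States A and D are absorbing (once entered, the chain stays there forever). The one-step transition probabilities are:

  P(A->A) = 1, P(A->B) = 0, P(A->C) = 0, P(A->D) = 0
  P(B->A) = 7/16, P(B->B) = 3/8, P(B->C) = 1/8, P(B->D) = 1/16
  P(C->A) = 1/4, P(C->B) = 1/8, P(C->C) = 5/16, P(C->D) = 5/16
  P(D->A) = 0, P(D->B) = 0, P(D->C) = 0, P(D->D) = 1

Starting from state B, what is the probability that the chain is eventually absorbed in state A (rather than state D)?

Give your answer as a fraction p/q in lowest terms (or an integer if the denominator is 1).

Let a_i = P(absorbed in A | start in state i).
Boundary conditions: a_A = 1, a_D = 0.
For each transient state i, a_i = sum_j P(i->j) * a_j:
  a_B = 7/16*a_A + 3/8*a_B + 1/8*a_C + 1/16*a_D
  a_C = 1/4*a_A + 1/8*a_B + 5/16*a_C + 5/16*a_D

Substituting a_A = 1 and a_D = 0, rearrange to (I - Q) a = r where r[i] = P(i -> A):
  [5/8, -1/8] . (a_B, a_C) = 7/16
  [-1/8, 11/16] . (a_B, a_C) = 1/4

Solving yields:
  a_B = 85/106
  a_C = 27/53

Starting state is B, so the absorption probability is a_B = 85/106.

Answer: 85/106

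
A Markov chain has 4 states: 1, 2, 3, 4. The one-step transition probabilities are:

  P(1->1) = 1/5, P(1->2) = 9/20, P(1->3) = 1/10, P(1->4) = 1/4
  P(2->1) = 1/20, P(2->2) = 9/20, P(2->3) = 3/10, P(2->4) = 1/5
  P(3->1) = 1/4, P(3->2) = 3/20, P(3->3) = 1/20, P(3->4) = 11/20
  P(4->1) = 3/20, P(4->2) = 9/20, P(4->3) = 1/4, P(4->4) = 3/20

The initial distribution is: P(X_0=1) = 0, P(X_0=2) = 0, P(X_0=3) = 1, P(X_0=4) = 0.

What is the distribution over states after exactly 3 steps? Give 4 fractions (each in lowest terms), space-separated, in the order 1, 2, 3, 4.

Answer: 1081/8000 387/1000 331/1600 271/1000

Derivation:
Propagating the distribution step by step (d_{t+1} = d_t * P):
d_0 = (1=0, 2=0, 3=1, 4=0)
  d_1[1] = 0*1/5 + 0*1/20 + 1*1/4 + 0*3/20 = 1/4
  d_1[2] = 0*9/20 + 0*9/20 + 1*3/20 + 0*9/20 = 3/20
  d_1[3] = 0*1/10 + 0*3/10 + 1*1/20 + 0*1/4 = 1/20
  d_1[4] = 0*1/4 + 0*1/5 + 1*11/20 + 0*3/20 = 11/20
d_1 = (1=1/4, 2=3/20, 3=1/20, 4=11/20)
  d_2[1] = 1/4*1/5 + 3/20*1/20 + 1/20*1/4 + 11/20*3/20 = 61/400
  d_2[2] = 1/4*9/20 + 3/20*9/20 + 1/20*3/20 + 11/20*9/20 = 87/200
  d_2[3] = 1/4*1/10 + 3/20*3/10 + 1/20*1/20 + 11/20*1/4 = 21/100
  d_2[4] = 1/4*1/4 + 3/20*1/5 + 1/20*11/20 + 11/20*3/20 = 81/400
d_2 = (1=61/400, 2=87/200, 3=21/100, 4=81/400)
  d_3[1] = 61/400*1/5 + 87/200*1/20 + 21/100*1/4 + 81/400*3/20 = 1081/8000
  d_3[2] = 61/400*9/20 + 87/200*9/20 + 21/100*3/20 + 81/400*9/20 = 387/1000
  d_3[3] = 61/400*1/10 + 87/200*3/10 + 21/100*1/20 + 81/400*1/4 = 331/1600
  d_3[4] = 61/400*1/4 + 87/200*1/5 + 21/100*11/20 + 81/400*3/20 = 271/1000
d_3 = (1=1081/8000, 2=387/1000, 3=331/1600, 4=271/1000)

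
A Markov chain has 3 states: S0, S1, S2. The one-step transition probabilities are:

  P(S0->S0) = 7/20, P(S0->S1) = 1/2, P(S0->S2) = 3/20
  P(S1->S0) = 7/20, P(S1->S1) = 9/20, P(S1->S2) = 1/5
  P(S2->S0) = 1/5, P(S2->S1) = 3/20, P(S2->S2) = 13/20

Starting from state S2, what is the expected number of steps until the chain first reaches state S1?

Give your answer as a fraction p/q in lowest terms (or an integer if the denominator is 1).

Answer: 340/79

Derivation:
Let h_i = expected steps to first reach S1 from state i.
Boundary: h_S1 = 0.
First-step equations for the other states:
  h_S0 = 1 + 7/20*h_S0 + 1/2*h_S1 + 3/20*h_S2
  h_S2 = 1 + 1/5*h_S0 + 3/20*h_S1 + 13/20*h_S2

Substituting h_S1 = 0 and rearranging gives the linear system (I - Q) h = 1:
  [13/20, -3/20] . (h_S0, h_S2) = 1
  [-1/5, 7/20] . (h_S0, h_S2) = 1

Solving yields:
  h_S0 = 200/79
  h_S2 = 340/79

Starting state is S2, so the expected hitting time is h_S2 = 340/79.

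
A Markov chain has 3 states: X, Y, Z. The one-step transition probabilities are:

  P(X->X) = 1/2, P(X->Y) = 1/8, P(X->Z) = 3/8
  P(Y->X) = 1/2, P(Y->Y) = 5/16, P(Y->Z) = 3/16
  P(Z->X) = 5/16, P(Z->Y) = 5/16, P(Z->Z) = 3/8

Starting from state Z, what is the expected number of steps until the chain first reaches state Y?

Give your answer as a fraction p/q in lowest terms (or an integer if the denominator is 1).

Let h_i = expected steps to first reach Y from state i.
Boundary: h_Y = 0.
First-step equations for the other states:
  h_X = 1 + 1/2*h_X + 1/8*h_Y + 3/8*h_Z
  h_Z = 1 + 5/16*h_X + 5/16*h_Y + 3/8*h_Z

Substituting h_Y = 0 and rearranging gives the linear system (I - Q) h = 1:
  [1/2, -3/8] . (h_X, h_Z) = 1
  [-5/16, 5/8] . (h_X, h_Z) = 1

Solving yields:
  h_X = 128/25
  h_Z = 104/25

Starting state is Z, so the expected hitting time is h_Z = 104/25.

Answer: 104/25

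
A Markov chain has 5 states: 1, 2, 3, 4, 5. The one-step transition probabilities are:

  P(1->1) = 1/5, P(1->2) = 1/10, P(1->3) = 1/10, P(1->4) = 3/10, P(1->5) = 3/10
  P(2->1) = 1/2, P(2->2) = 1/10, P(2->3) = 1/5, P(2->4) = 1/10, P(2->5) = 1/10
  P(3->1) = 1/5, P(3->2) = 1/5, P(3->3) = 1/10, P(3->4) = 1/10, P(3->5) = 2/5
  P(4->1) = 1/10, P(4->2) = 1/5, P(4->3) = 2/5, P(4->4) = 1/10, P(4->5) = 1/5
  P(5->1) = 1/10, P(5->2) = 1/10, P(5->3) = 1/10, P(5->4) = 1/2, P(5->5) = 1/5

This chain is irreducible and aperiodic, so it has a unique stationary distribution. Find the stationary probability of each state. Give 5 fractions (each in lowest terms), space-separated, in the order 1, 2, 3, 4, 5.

The stationary distribution satisfies pi = pi * P, i.e.:
  pi_1 = 1/5*pi_1 + 1/2*pi_2 + 1/5*pi_3 + 1/10*pi_4 + 1/10*pi_5
  pi_2 = 1/10*pi_1 + 1/10*pi_2 + 1/5*pi_3 + 1/5*pi_4 + 1/10*pi_5
  pi_3 = 1/10*pi_1 + 1/5*pi_2 + 1/10*pi_3 + 2/5*pi_4 + 1/10*pi_5
  pi_4 = 3/10*pi_1 + 1/10*pi_2 + 1/10*pi_3 + 1/10*pi_4 + 1/2*pi_5
  pi_5 = 3/10*pi_1 + 1/10*pi_2 + 2/5*pi_3 + 1/5*pi_4 + 1/5*pi_5
with normalization: pi_1 + pi_2 + pi_3 + pi_4 + pi_5 = 1.

Using the first 4 balance equations plus normalization, the linear system A*pi = b is:
  [-4/5, 1/2, 1/5, 1/10, 1/10] . pi = 0
  [1/10, -9/10, 1/5, 1/5, 1/10] . pi = 0
  [1/10, 1/5, -9/10, 2/5, 1/10] . pi = 0
  [3/10, 1/10, 1/10, -9/10, 1/2] . pi = 0
  [1, 1, 1, 1, 1] . pi = 1

Solving yields:
  pi_1 = 2771/14224
  pi_2 = 2021/14224
  pi_3 = 2631/14224
  pi_4 = 3355/14224
  pi_5 = 1723/7112

Verification (pi * P):
  2771/14224*1/5 + 2021/14224*1/2 + 2631/14224*1/5 + 3355/14224*1/10 + 1723/7112*1/10 = 2771/14224 = pi_1  (ok)
  2771/14224*1/10 + 2021/14224*1/10 + 2631/14224*1/5 + 3355/14224*1/5 + 1723/7112*1/10 = 2021/14224 = pi_2  (ok)
  2771/14224*1/10 + 2021/14224*1/5 + 2631/14224*1/10 + 3355/14224*2/5 + 1723/7112*1/10 = 2631/14224 = pi_3  (ok)
  2771/14224*3/10 + 2021/14224*1/10 + 2631/14224*1/10 + 3355/14224*1/10 + 1723/7112*1/2 = 3355/14224 = pi_4  (ok)
  2771/14224*3/10 + 2021/14224*1/10 + 2631/14224*2/5 + 3355/14224*1/5 + 1723/7112*1/5 = 1723/7112 = pi_5  (ok)

Answer: 2771/14224 2021/14224 2631/14224 3355/14224 1723/7112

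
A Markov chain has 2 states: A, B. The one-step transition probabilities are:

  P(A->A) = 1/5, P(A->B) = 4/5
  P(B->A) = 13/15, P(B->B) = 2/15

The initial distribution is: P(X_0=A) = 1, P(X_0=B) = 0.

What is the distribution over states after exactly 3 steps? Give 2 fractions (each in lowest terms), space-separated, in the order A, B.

Answer: 17/45 28/45

Derivation:
Propagating the distribution step by step (d_{t+1} = d_t * P):
d_0 = (A=1, B=0)
  d_1[A] = 1*1/5 + 0*13/15 = 1/5
  d_1[B] = 1*4/5 + 0*2/15 = 4/5
d_1 = (A=1/5, B=4/5)
  d_2[A] = 1/5*1/5 + 4/5*13/15 = 11/15
  d_2[B] = 1/5*4/5 + 4/5*2/15 = 4/15
d_2 = (A=11/15, B=4/15)
  d_3[A] = 11/15*1/5 + 4/15*13/15 = 17/45
  d_3[B] = 11/15*4/5 + 4/15*2/15 = 28/45
d_3 = (A=17/45, B=28/45)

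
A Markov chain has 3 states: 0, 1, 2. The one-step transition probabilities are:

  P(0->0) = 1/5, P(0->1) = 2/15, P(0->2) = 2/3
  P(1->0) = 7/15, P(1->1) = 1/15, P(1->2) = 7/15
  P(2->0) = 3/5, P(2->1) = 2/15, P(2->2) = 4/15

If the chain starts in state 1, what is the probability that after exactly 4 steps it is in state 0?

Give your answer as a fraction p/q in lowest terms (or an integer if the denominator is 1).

Answer: 21007/50625

Derivation:
Computing P^4 by repeated multiplication:
P^1 =
  0: [1/5, 2/15, 2/3]
  1: [7/15, 1/15, 7/15]
  2: [3/5, 2/15, 4/15]
P^2 =
  0: [113/225, 28/225, 28/75]
  1: [91/225, 29/225, 7/15]
  2: [77/225, 28/225, 8/15]
P^3 =
  0: [1291/3375, 422/3375, 554/1125]
  1: [1421/3375, 421/3375, 511/1125]
  2: [1507/3375, 422/3375, 482/1125]
P^4 =
  0: [4357/10125, 6328/50625, 7504/16875]
  1: [21007/50625, 6329/50625, 7763/16875]
  2: [20489/50625, 6328/50625, 7936/16875]

(P^4)[1 -> 0] = 21007/50625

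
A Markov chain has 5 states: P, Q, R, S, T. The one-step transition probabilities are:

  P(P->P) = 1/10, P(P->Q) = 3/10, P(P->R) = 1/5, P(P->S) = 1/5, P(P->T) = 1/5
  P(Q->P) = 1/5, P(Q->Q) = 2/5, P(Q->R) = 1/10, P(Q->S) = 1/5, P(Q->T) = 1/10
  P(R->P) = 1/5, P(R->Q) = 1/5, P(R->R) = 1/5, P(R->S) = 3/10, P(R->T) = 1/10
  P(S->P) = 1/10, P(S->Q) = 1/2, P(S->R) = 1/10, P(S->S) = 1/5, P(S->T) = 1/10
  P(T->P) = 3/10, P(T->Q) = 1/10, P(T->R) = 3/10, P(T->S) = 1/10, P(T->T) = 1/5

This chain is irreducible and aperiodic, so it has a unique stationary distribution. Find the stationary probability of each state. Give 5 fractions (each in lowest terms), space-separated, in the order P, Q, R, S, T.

The stationary distribution satisfies pi = pi * P, i.e.:
  pi_P = 1/10*pi_P + 1/5*pi_Q + 1/5*pi_R + 1/10*pi_S + 3/10*pi_T
  pi_Q = 3/10*pi_P + 2/5*pi_Q + 1/5*pi_R + 1/2*pi_S + 1/10*pi_T
  pi_R = 1/5*pi_P + 1/10*pi_Q + 1/5*pi_R + 1/10*pi_S + 3/10*pi_T
  pi_S = 1/5*pi_P + 1/5*pi_Q + 3/10*pi_R + 1/5*pi_S + 1/10*pi_T
  pi_T = 1/5*pi_P + 1/10*pi_Q + 1/10*pi_R + 1/10*pi_S + 1/5*pi_T
with normalization: pi_P + pi_Q + pi_R + pi_S + pi_T = 1.

Using the first 4 balance equations plus normalization, the linear system A*pi = b is:
  [-9/10, 1/5, 1/5, 1/10, 3/10] . pi = 0
  [3/10, -3/5, 1/5, 1/2, 1/10] . pi = 0
  [1/5, 1/10, -4/5, 1/10, 3/10] . pi = 0
  [1/5, 1/5, 3/10, -4/5, 1/10] . pi = 0
  [1, 1, 1, 1, 1] . pi = 1

Solving yields:
  pi_P = 773/4411
  pi_Q = 133/401
  pi_R = 64/401
  pi_S = 895/4411
  pi_T = 576/4411

Verification (pi * P):
  773/4411*1/10 + 133/401*1/5 + 64/401*1/5 + 895/4411*1/10 + 576/4411*3/10 = 773/4411 = pi_P  (ok)
  773/4411*3/10 + 133/401*2/5 + 64/401*1/5 + 895/4411*1/2 + 576/4411*1/10 = 133/401 = pi_Q  (ok)
  773/4411*1/5 + 133/401*1/10 + 64/401*1/5 + 895/4411*1/10 + 576/4411*3/10 = 64/401 = pi_R  (ok)
  773/4411*1/5 + 133/401*1/5 + 64/401*3/10 + 895/4411*1/5 + 576/4411*1/10 = 895/4411 = pi_S  (ok)
  773/4411*1/5 + 133/401*1/10 + 64/401*1/10 + 895/4411*1/10 + 576/4411*1/5 = 576/4411 = pi_T  (ok)

Answer: 773/4411 133/401 64/401 895/4411 576/4411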